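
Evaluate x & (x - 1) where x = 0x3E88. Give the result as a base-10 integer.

16000

x = 11111010001000 = 16008
x - 1 = 11111010000111
AND   = 11111010000000 = 16000
(x & (x - 1) clears the lowest set bit of x.)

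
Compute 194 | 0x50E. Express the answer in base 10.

194 = 00011000010
0x50E = 10100001110
 OR → 10111001110 = 1486

1486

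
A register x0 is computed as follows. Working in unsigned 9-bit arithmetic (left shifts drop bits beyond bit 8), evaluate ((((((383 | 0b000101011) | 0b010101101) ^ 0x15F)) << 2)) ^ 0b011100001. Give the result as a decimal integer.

97

383 = 101111111
0b000101011 = 000101011
→ | → 101111111 = 383
0b010101101 = 010101101
→ | → 111111111 = 511
0x15F = 101011111
→ ^ → 010100000 = 160
→ << 2 (mod 2^9) → 010000000 = 128
0b011100001 = 011100001
→ ^ → 001100001 = 97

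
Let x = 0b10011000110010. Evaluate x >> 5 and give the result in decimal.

305

x = 10011000110010
shift right by 5 → 00000100110001 = 305
(equivalently, floor(9778 / 32))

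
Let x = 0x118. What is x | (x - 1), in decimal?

x = 100011000 = 280
x - 1 = 100010111
OR    = 100011111 = 287
(x | (x - 1) sets all bits below the lowest set bit.)

287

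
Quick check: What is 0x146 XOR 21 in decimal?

0x146 = 101000110
21 = 000010101
XOR → 101010011 = 339

339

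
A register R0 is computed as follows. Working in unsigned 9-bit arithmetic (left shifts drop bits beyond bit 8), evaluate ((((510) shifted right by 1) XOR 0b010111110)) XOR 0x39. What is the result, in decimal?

510 = 111111110
→ shifted right by 1 → 011111111 = 255
0b010111110 = 010111110
→ XOR → 001000001 = 65
0x39 = 000111001
→ XOR → 001111000 = 120

120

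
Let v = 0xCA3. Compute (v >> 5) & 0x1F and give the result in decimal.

v = 000110010100011
Shift right by 5: 0001100101
Mask low 5 bits: 00101 = 5

5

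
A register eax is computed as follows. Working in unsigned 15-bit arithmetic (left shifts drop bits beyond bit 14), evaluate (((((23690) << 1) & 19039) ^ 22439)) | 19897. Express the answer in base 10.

23690 = 101110010001010
→ << 1 (mod 2^15) → 011100100010100 = 14612
19039 = 100101001011111
→ & → 000100000010100 = 2068
22439 = 101011110100111
→ ^ → 101111110110011 = 24499
19897 = 100110110111001
→ | → 101111110111011 = 24507

24507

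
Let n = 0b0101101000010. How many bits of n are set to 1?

5

n = 101101000010
Count the 1s: 1 + 1 + 1 + 1 + 1 = 5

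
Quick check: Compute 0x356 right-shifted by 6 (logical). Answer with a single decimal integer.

13

0x356 = 1101010110
shift right by 6 → 0000001101 = 13
(equivalently, floor(854 / 64))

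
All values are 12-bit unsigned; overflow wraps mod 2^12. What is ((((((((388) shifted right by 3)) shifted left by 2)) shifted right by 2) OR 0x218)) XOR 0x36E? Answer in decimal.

342

388 = 000110000100
→ shifted right by 3 → 000000110000 = 48
→ shifted left by 2 (mod 2^12) → 000011000000 = 192
→ shifted right by 2 → 000000110000 = 48
0x218 = 001000011000
→ OR → 001000111000 = 568
0x36E = 001101101110
→ XOR → 000101010110 = 342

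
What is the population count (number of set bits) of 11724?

8

11724 = 10110111001100
Count the 1s: 1 + 1 + 1 + 1 + 1 + 1 + 1 + 1 = 8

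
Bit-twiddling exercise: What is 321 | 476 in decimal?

477

321 = 101000001
476 = 111011100
 OR → 111011101 = 477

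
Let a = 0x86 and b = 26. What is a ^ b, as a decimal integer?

156

0x86 = 10000110
26 = 00011010
XOR → 10011100 = 156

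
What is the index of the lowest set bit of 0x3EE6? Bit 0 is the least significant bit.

0x3EE6 = 11111011100110
Trailing zeros: 1, so the lowest set bit is bit 1 (value 2).

1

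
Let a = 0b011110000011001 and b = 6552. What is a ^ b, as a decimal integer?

a = 11110000011001
6552 = 01100110011000
XOR → 10010110000001 = 9601

9601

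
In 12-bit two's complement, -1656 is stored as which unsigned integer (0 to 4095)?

1656 in 12 bits: 011001111000
Invert: 100110000111
Add 1:  100110001000 = 2440
(Check: 2^12 - 1656 = 4096 - 1656 = 2440.)

2440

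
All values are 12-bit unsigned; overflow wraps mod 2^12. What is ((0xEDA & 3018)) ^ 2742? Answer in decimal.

124

0xEDA = 111011011010
3018 = 101111001010
→ & → 101011001010 = 2762
2742 = 101010110110
→ ^ → 000001111100 = 124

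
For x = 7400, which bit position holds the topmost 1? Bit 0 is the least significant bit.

12

7400 = 1110011101000
The topmost 1 is at position 12 (since 2^12 = 4096 ≤ 7400 < 8192).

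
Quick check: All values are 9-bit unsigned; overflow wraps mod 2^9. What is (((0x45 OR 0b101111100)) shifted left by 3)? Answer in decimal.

488

0x45 = 001000101
0b101111100 = 101111100
→ OR → 101111101 = 381
→ shifted left by 3 (mod 2^9) → 111101000 = 488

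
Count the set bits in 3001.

3001 = 101110111001
Count the 1s: 1 + 1 + 1 + 1 + 1 + 1 + 1 + 1 = 8

8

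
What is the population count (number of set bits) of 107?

5

107 = 1101011
Count the 1s: 1 + 1 + 1 + 1 + 1 = 5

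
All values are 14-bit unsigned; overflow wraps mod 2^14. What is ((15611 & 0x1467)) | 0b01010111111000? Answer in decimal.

5627

15611 = 11110011111011
0x1467 = 01010001100111
→ & → 01010001100011 = 5219
0b01010111111000 = 01010111111000
→ | → 01010111111011 = 5627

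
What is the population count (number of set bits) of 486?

6

486 = 111100110
Count the 1s: 1 + 1 + 1 + 1 + 1 + 1 = 6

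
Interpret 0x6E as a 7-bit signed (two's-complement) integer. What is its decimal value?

-18

pattern = 1101110 (MSB is 1 ⇒ negative)
Invert: 0010001, add 1 → 0010010 = 18, so the value is -18.
(Equivalently: 110 - 2^7 = 110 - 128 = -18.)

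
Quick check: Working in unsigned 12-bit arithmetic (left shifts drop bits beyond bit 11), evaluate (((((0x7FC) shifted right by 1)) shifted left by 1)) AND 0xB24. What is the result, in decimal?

804

0x7FC = 011111111100
→ shifted right by 1 → 001111111110 = 1022
→ shifted left by 1 (mod 2^12) → 011111111100 = 2044
0xB24 = 101100100100
→ AND → 001100100100 = 804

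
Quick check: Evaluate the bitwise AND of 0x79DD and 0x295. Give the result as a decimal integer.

149

0x79DD = 111100111011101
0x295 = 000001010010101
AND → 000000010010101 = 149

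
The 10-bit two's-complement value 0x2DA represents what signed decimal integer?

pattern = 1011011010 (MSB is 1 ⇒ negative)
Invert: 0100100101, add 1 → 0100100110 = 294, so the value is -294.
(Equivalently: 730 - 2^10 = 730 - 1024 = -294.)

-294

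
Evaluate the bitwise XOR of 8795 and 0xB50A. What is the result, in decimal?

38737

8795 = 0010001001011011
0xB50A = 1011010100001010
XOR → 1001011101010001 = 38737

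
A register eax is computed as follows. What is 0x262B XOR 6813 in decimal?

15542

0x262B = 10011000101011
6813 = 01101010011101
XOR → 11110010110110 = 15542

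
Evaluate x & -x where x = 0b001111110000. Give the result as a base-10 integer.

16

x = 1111110000 = 1008
-x (two's complement) = …0000010000
AND   = 0000010000 = 16
(x & -x isolates the lowest set bit of x.)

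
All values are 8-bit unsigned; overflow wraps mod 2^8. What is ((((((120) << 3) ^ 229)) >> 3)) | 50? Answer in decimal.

120 = 01111000
→ << 3 (mod 2^8) → 11000000 = 192
229 = 11100101
→ ^ → 00100101 = 37
→ >> 3 → 00000100 = 4
50 = 00110010
→ | → 00110110 = 54

54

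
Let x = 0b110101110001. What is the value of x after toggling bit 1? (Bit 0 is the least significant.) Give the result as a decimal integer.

3443

x = 110101110001
bit 1 is currently 0; toggle it via x ^ (1 << 1) = x ^ 2
→ 110101110011 = 3443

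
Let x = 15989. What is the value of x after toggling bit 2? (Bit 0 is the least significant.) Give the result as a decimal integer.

15985

x = 011111001110101
bit 2 is currently 1; toggle it via x ^ (1 << 2) = x ^ 4
→ 011111001110001 = 15985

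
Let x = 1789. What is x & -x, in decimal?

x = 11011111101 = 1789
-x (two's complement) = …00100000011
AND   = 00000000001 = 1
(x & -x isolates the lowest set bit of x.)

1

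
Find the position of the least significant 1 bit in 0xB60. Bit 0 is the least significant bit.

0xB60 = 101101100000
Trailing zeros: 5, so the lowest set bit is bit 5 (value 32).

5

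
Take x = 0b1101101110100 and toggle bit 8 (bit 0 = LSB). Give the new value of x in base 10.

x = 1101101110100
bit 8 is currently 1; toggle it via x ^ (1 << 8) = x ^ 256
→ 1101001110100 = 6772

6772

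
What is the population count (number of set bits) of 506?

506 = 111111010
Count the 1s: 1 + 1 + 1 + 1 + 1 + 1 + 1 = 7

7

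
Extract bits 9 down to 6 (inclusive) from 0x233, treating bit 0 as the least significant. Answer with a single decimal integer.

v = 0001000110011
Shift right by 6: 0001000
Mask low 4 bits: 1000 = 8

8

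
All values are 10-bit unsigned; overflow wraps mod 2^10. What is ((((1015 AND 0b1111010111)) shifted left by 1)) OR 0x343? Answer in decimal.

1007

1015 = 1111110111
0b1111010111 = 1111010111
→ AND → 1111010111 = 983
→ shifted left by 1 (mod 2^10) → 1110101110 = 942
0x343 = 1101000011
→ OR → 1111101111 = 1007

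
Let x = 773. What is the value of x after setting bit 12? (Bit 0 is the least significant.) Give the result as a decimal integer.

x = 0001100000101
bit 12 is currently 0; set it via x | (1 << 12) = x | 4096
→ 1001100000101 = 4869

4869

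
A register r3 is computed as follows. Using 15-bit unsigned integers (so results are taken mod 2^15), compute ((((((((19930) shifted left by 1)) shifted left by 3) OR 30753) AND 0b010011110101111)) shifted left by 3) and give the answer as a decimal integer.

19930 = 100110111011010
→ shifted left by 1 (mod 2^15) → 001101110110100 = 7092
→ shifted left by 3 (mod 2^15) → 101110110100000 = 23968
30753 = 111100000100001
→ OR → 111110110100001 = 32161
0b010011110101111 = 010011110101111
→ AND → 010010110100001 = 9633
→ shifted left by 3 (mod 2^15) → 010110100001000 = 11528

11528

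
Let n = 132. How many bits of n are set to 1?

2

132 = 10000100
Count the 1s: 1 + 1 = 2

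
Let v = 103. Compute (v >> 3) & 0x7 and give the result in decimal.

v = 01100111
Shift right by 3: 01100
Mask low 3 bits: 100 = 4

4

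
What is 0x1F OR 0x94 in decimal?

159

0x1F = 00011111
0x94 = 10010100
 OR → 10011111 = 159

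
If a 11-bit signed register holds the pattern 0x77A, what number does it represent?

-134

pattern = 11101111010 (MSB is 1 ⇒ negative)
Invert: 00010000101, add 1 → 00010000110 = 134, so the value is -134.
(Equivalently: 1914 - 2^11 = 1914 - 2048 = -134.)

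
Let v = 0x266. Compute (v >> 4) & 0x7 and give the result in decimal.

6

v = 01001100110
Shift right by 4: 0100110
Mask low 3 bits: 110 = 6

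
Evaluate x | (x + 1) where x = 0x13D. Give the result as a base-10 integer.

319

x = 100111101 = 317
x + 1 = 100111110
OR    = 100111111 = 319
(x | (x + 1) sets the lowest cleared bit.)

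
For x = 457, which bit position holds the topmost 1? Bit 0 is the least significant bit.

8

457 = 111001001
The topmost 1 is at position 8 (since 2^8 = 256 ≤ 457 < 512).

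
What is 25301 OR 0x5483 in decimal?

25301 = 110001011010101
0x5483 = 101010010000011
 OR → 111011011010111 = 30423

30423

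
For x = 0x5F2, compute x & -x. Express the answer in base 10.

2

x = 10111110010 = 1522
-x (two's complement) = …01000001110
AND   = 00000000010 = 2
(x & -x isolates the lowest set bit of x.)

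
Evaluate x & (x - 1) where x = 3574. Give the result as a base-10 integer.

x = 110111110110 = 3574
x - 1 = 110111110101
AND   = 110111110100 = 3572
(x & (x - 1) clears the lowest set bit of x.)

3572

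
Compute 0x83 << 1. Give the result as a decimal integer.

262

0x83 = 010000011
shift left by 1 → 100000110 = 262
(equivalently, 131 × 2^1 = 131 × 2)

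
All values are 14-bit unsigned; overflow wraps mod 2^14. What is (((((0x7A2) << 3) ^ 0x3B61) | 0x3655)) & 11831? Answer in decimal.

9781

0x7A2 = 00011110100010
→ << 3 (mod 2^14) → 11110100010000 = 15632
0x3B61 = 11101101100001
→ ^ → 00011001110001 = 1649
0x3655 = 11011001010101
→ | → 11011001110101 = 13941
11831 = 10111000110111
→ & → 10011000110101 = 9781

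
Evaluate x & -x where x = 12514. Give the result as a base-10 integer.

x = 11000011100010 = 12514
-x (two's complement) = …00111100011110
AND   = 00000000000010 = 2
(x & -x isolates the lowest set bit of x.)

2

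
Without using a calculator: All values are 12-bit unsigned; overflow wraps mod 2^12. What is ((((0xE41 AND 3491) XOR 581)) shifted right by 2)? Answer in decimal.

0xE41 = 111001000001
3491 = 110110100011
→ AND → 110000000001 = 3073
581 = 001001000101
→ XOR → 111001000100 = 3652
→ shifted right by 2 → 001110010001 = 913

913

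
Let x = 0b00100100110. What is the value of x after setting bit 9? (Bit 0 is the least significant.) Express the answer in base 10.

x = 00100100110
bit 9 is currently 0; set it via x | (1 << 9) = x | 512
→ 01100100110 = 806

806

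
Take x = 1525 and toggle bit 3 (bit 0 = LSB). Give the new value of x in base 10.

x = 10111110101
bit 3 is currently 0; toggle it via x ^ (1 << 3) = x ^ 8
→ 10111111101 = 1533

1533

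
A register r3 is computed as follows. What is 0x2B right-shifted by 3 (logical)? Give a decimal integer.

5

0x2B = 101011
shift right by 3 → 000101 = 5
(equivalently, floor(43 / 8))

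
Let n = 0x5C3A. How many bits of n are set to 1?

8

0x5C3A = 101110000111010
Count the 1s: 1 + 1 + 1 + 1 + 1 + 1 + 1 + 1 = 8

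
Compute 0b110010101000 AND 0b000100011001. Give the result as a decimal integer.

a = 110010101000
b = 000100011001
AND → 000000001000 = 8

8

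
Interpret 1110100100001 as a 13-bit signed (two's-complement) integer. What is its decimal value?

pattern = 1110100100001 (MSB is 1 ⇒ negative)
Invert: 0001011011110, add 1 → 0001011011111 = 735, so the value is -735.
(Equivalently: 7457 - 2^13 = 7457 - 8192 = -735.)

-735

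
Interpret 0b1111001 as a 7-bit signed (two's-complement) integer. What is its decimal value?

-7

pattern = 1111001 (MSB is 1 ⇒ negative)
Invert: 0000110, add 1 → 0000111 = 7, so the value is -7.
(Equivalently: 121 - 2^7 = 121 - 128 = -7.)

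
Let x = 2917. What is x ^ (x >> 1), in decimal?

x = 101101100101 = 2917
x>>1 = 010110110010
XOR  = 111011010111 = 3799
(x ^ (x >> 1) gives the standard binary-reflected Gray code of x.)

3799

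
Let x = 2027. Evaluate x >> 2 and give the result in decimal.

2027 = 11111101011
shift right by 2 → 00111111010 = 506
(equivalently, floor(2027 / 4))

506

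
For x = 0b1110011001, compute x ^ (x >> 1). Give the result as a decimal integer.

x = 1110011001 = 921
x>>1 = 0111001100
XOR  = 1001010101 = 597
(x ^ (x >> 1) gives the standard binary-reflected Gray code of x.)

597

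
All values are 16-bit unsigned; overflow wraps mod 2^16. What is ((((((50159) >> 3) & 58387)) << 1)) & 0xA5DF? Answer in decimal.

50159 = 1100001111101111
→ >> 3 → 0001100001111101 = 6269
58387 = 1110010000010011
→ & → 0000000000010001 = 17
→ << 1 (mod 2^16) → 0000000000100010 = 34
0xA5DF = 1010010111011111
→ & → 0000000000000010 = 2

2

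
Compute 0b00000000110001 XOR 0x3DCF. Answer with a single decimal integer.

15870

a = 00000000110001
0x3DCF = 11110111001111
XOR → 11110111111110 = 15870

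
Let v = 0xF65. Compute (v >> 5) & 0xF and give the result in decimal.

v = 0111101100101
Shift right by 5: 01111011
Mask low 4 bits: 1011 = 11

11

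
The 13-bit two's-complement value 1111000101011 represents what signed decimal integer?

pattern = 1111000101011 (MSB is 1 ⇒ negative)
Invert: 0000111010100, add 1 → 0000111010101 = 469, so the value is -469.
(Equivalently: 7723 - 2^13 = 7723 - 8192 = -469.)

-469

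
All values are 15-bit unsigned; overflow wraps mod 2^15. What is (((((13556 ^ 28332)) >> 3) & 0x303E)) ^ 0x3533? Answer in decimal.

13625

13556 = 011010011110100
28332 = 110111010101100
→ ^ → 101101001011000 = 23128
→ >> 3 → 000101101001011 = 2891
0x303E = 011000000111110
→ & → 000000000001010 = 10
0x3533 = 011010100110011
→ ^ → 011010100111001 = 13625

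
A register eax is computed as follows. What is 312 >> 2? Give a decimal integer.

78

312 = 100111000
shift right by 2 → 001001110 = 78
(equivalently, floor(312 / 4))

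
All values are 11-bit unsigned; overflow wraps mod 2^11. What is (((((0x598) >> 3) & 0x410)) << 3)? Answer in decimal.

0x598 = 10110011000
→ >> 3 → 00010110011 = 179
0x410 = 10000010000
→ & → 00000010000 = 16
→ << 3 (mod 2^11) → 00010000000 = 128

128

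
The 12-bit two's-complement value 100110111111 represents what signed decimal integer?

pattern = 100110111111 (MSB is 1 ⇒ negative)
Invert: 011001000000, add 1 → 011001000001 = 1601, so the value is -1601.
(Equivalently: 2495 - 2^12 = 2495 - 4096 = -1601.)

-1601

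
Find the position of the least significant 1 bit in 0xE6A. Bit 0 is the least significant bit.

0xE6A = 111001101010
Trailing zeros: 1, so the lowest set bit is bit 1 (value 2).

1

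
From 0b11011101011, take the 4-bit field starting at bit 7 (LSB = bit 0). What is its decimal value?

v = 11011101011
Shift right by 7: 1101
Mask low 4 bits: 1101 = 13

13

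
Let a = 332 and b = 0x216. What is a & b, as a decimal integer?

332 = 0101001100
0x216 = 1000010110
AND → 0000000100 = 4

4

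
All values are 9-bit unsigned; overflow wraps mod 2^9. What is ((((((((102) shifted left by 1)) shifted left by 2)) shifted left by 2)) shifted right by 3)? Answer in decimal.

24

102 = 001100110
→ shifted left by 1 (mod 2^9) → 011001100 = 204
→ shifted left by 2 (mod 2^9) → 100110000 = 304
→ shifted left by 2 (mod 2^9) → 011000000 = 192
→ shifted right by 3 → 000011000 = 24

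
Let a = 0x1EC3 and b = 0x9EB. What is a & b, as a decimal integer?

0x1EC3 = 1111011000011
0x9EB = 0100111101011
AND → 0100011000011 = 2243

2243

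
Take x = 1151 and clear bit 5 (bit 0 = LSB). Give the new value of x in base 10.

x = 10001111111
bit 5 is currently 1; clear it via x & ~(1 << 5) = x & ~32
→ 10001011111 = 1119

1119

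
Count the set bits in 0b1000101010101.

6

n = 1000101010101
Count the 1s: 1 + 1 + 1 + 1 + 1 + 1 = 6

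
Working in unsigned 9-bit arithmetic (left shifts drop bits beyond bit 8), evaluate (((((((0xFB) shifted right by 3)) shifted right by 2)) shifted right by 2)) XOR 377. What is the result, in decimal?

376

0xFB = 011111011
→ shifted right by 3 → 000011111 = 31
→ shifted right by 2 → 000000111 = 7
→ shifted right by 2 → 000000001 = 1
377 = 101111001
→ XOR → 101111000 = 376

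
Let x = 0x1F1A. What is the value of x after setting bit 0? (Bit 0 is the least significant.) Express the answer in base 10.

7963

x = 1111100011010
bit 0 is currently 0; set it via x | (1 << 0) = x | 1
→ 1111100011011 = 7963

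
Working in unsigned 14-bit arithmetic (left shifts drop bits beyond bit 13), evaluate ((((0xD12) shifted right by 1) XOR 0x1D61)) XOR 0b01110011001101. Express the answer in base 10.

1829

0xD12 = 00110100010010
→ shifted right by 1 → 00011010001001 = 1673
0x1D61 = 01110101100001
→ XOR → 01101111101000 = 7144
0b01110011001101 = 01110011001101
→ XOR → 00011100100101 = 1829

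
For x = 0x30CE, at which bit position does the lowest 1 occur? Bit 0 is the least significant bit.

1

0x30CE = 11000011001110
Trailing zeros: 1, so the lowest set bit is bit 1 (value 2).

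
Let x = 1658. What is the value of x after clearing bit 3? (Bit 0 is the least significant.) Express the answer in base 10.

x = 11001111010
bit 3 is currently 1; clear it via x & ~(1 << 3) = x & ~8
→ 11001110010 = 1650

1650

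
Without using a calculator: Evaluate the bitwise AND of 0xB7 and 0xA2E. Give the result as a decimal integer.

38

0xB7 = 000010110111
0xA2E = 101000101110
AND → 000000100110 = 38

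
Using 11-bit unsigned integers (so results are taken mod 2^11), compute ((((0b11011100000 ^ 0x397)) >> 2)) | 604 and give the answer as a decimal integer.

861

0b11011100000 = 11011100000
0x397 = 01110010111
→ ^ → 10101110111 = 1399
→ >> 2 → 00101011101 = 349
604 = 01001011100
→ | → 01101011101 = 861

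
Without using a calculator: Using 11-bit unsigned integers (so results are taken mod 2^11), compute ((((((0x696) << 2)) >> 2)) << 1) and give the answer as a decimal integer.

300

0x696 = 11010010110
→ << 2 (mod 2^11) → 01001011000 = 600
→ >> 2 → 00010010110 = 150
→ << 1 (mod 2^11) → 00100101100 = 300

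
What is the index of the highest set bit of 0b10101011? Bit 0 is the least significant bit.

0b10101011 = 10101011
The topmost 1 is at position 7 (since 2^7 = 128 ≤ 171 < 256).

7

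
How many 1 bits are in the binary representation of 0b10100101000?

4

n = 10100101000
Count the 1s: 1 + 1 + 1 + 1 = 4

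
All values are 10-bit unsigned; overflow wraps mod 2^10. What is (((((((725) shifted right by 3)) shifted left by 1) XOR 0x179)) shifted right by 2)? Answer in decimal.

115

725 = 1011010101
→ shifted right by 3 → 0001011010 = 90
→ shifted left by 1 (mod 2^10) → 0010110100 = 180
0x179 = 0101111001
→ XOR → 0111001101 = 461
→ shifted right by 2 → 0001110011 = 115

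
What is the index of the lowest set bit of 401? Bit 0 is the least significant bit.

0

401 = 110010001
Trailing zeros: 0, so the lowest set bit is bit 0 (value 1).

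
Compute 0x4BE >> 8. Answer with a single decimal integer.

0x4BE = 10010111110
shift right by 8 → 00000000100 = 4
(equivalently, floor(1214 / 256))

4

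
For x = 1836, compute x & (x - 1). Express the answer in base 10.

x = 11100101100 = 1836
x - 1 = 11100101011
AND   = 11100101000 = 1832
(x & (x - 1) clears the lowest set bit of x.)

1832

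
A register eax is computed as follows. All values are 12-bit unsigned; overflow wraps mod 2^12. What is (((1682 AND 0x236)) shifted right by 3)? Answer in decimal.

1682 = 011010010010
0x236 = 001000110110
→ AND → 001000010010 = 530
→ shifted right by 3 → 000001000010 = 66

66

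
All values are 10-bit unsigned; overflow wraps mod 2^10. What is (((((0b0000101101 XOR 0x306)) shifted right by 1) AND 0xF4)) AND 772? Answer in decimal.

0b0000101101 = 0000101101
0x306 = 1100000110
→ XOR → 1100101011 = 811
→ shifted right by 1 → 0110010101 = 405
0xF4 = 0011110100
→ AND → 0010010100 = 148
772 = 1100000100
→ AND → 0000000100 = 4

4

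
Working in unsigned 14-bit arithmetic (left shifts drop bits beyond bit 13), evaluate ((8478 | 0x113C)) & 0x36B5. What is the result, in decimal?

12340

8478 = 10000100011110
0x113C = 01000100111100
→ | → 11000100111110 = 12606
0x36B5 = 11011010110101
→ & → 11000000110100 = 12340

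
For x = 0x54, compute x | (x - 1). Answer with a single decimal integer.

x = 1010100 = 84
x - 1 = 1010011
OR    = 1010111 = 87
(x | (x - 1) sets all bits below the lowest set bit.)

87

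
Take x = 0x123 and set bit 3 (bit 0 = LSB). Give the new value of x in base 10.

299

x = 0100100011
bit 3 is currently 0; set it via x | (1 << 3) = x | 8
→ 0100101011 = 299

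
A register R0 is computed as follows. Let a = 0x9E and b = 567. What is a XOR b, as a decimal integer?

681

0x9E = 0010011110
567 = 1000110111
XOR → 1010101001 = 681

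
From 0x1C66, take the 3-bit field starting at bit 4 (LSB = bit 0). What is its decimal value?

6

v = 1110001100110
Shift right by 4: 111000110
Mask low 3 bits: 110 = 6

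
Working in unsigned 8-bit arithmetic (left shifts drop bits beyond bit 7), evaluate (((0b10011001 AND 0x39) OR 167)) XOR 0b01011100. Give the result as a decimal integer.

0b10011001 = 10011001
0x39 = 00111001
→ AND → 00011001 = 25
167 = 10100111
→ OR → 10111111 = 191
0b01011100 = 01011100
→ XOR → 11100011 = 227

227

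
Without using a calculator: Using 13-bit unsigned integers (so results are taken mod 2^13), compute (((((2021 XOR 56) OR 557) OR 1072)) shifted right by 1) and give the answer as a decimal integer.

1022

2021 = 0011111100101
56 = 0000000111000
→ XOR → 0011111011101 = 2013
557 = 0001000101101
→ OR → 0011111111101 = 2045
1072 = 0010000110000
→ OR → 0011111111101 = 2045
→ shifted right by 1 → 0001111111110 = 1022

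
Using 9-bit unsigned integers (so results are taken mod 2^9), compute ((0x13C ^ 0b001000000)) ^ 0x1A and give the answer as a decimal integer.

358

0x13C = 100111100
0b001000000 = 001000000
→ ^ → 101111100 = 380
0x1A = 000011010
→ ^ → 101100110 = 358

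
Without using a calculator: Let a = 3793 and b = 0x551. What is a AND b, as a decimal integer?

3793 = 111011010001
0x551 = 010101010001
AND → 010001010001 = 1105

1105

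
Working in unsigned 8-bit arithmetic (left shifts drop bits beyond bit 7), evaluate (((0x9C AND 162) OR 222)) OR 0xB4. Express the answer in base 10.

0x9C = 10011100
162 = 10100010
→ AND → 10000000 = 128
222 = 11011110
→ OR → 11011110 = 222
0xB4 = 10110100
→ OR → 11111110 = 254

254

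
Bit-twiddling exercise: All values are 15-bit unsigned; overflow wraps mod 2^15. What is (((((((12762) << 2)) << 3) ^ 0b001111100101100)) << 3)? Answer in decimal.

9056

12762 = 011000111011010
→ << 2 (mod 2^15) → 100011101101000 = 18280
→ << 3 (mod 2^15) → 011101101000000 = 15168
0b001111100101100 = 001111100101100
→ ^ → 010010001101100 = 9324
→ << 3 (mod 2^15) → 010001101100000 = 9056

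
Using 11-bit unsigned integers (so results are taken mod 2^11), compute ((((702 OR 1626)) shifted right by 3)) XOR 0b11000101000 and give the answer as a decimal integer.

702 = 01010111110
1626 = 11001011010
→ OR → 11011111110 = 1790
→ shifted right by 3 → 00011011111 = 223
0b11000101000 = 11000101000
→ XOR → 11011110111 = 1783

1783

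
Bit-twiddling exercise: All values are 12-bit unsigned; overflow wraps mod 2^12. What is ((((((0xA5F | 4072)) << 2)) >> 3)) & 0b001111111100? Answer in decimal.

0xA5F = 101001011111
4072 = 111111101000
→ | → 111111111111 = 4095
→ << 2 (mod 2^12) → 111111111100 = 4092
→ >> 3 → 000111111111 = 511
0b001111111100 = 001111111100
→ & → 000111111100 = 508

508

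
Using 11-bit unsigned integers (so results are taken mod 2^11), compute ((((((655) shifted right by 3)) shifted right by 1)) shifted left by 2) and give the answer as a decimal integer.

655 = 01010001111
→ shifted right by 3 → 00001010001 = 81
→ shifted right by 1 → 00000101000 = 40
→ shifted left by 2 (mod 2^11) → 00010100000 = 160

160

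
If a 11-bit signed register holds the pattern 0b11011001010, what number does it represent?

-310

pattern = 11011001010 (MSB is 1 ⇒ negative)
Invert: 00100110101, add 1 → 00100110110 = 310, so the value is -310.
(Equivalently: 1738 - 2^11 = 1738 - 2048 = -310.)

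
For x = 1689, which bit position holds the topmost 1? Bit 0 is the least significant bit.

1689 = 11010011001
The topmost 1 is at position 10 (since 2^10 = 1024 ≤ 1689 < 2048).

10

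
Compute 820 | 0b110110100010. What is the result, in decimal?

820 = 001100110100
b = 110110100010
 OR → 111110110110 = 4022

4022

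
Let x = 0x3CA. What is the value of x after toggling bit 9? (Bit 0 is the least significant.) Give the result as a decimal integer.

x = 1111001010
bit 9 is currently 1; toggle it via x ^ (1 << 9) = x ^ 512
→ 0111001010 = 458

458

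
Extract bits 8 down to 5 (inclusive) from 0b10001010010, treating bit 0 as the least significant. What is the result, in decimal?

v = 10001010010
Shift right by 5: 100010
Mask low 4 bits: 0010 = 2

2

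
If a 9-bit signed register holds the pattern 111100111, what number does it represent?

-25

pattern = 111100111 (MSB is 1 ⇒ negative)
Invert: 000011000, add 1 → 000011001 = 25, so the value is -25.
(Equivalently: 487 - 2^9 = 487 - 512 = -25.)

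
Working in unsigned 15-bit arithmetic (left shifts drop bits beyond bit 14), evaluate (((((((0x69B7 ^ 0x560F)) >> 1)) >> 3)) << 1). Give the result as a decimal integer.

0x69B7 = 110100110110111
0x560F = 101011000001111
→ ^ → 011111110111000 = 16312
→ >> 1 → 001111111011100 = 8156
→ >> 3 → 000001111111011 = 1019
→ << 1 (mod 2^15) → 000011111110110 = 2038

2038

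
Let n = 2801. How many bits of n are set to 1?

7

2801 = 101011110001
Count the 1s: 1 + 1 + 1 + 1 + 1 + 1 + 1 = 7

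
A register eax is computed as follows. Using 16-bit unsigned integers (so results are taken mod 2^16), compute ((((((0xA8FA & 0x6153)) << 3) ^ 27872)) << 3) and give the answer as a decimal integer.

29568

0xA8FA = 1010100011111010
0x6153 = 0110000101010011
→ & → 0010000001010010 = 8274
→ << 3 (mod 2^16) → 0000001010010000 = 656
27872 = 0110110011100000
→ ^ → 0110111001110000 = 28272
→ << 3 (mod 2^16) → 0111001110000000 = 29568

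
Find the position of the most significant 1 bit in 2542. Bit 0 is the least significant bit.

11

2542 = 100111101110
The topmost 1 is at position 11 (since 2^11 = 2048 ≤ 2542 < 4096).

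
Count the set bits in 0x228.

0x228 = 1000101000
Count the 1s: 1 + 1 + 1 = 3

3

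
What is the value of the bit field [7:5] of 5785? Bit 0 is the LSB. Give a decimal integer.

4

v = 1011010011001
Shift right by 5: 10110100
Mask low 3 bits: 100 = 4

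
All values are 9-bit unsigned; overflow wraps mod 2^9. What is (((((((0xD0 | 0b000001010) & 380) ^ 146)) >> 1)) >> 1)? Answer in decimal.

0xD0 = 011010000
0b000001010 = 000001010
→ | → 011011010 = 218
380 = 101111100
→ & → 001011000 = 88
146 = 010010010
→ ^ → 011001010 = 202
→ >> 1 → 001100101 = 101
→ >> 1 → 000110010 = 50

50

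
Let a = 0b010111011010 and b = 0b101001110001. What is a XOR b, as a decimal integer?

4011

a = 010111011010
b = 101001110001
XOR → 111110101011 = 4011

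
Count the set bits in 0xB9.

5

0xB9 = 10111001
Count the 1s: 1 + 1 + 1 + 1 + 1 = 5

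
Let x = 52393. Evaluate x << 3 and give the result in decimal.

52393 = 0001100110010101001
shift left by 3 → 1100110010101001000 = 419144
(equivalently, 52393 × 2^3 = 52393 × 8)

419144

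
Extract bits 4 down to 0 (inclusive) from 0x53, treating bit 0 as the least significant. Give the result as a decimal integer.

19

v = 00001010011
Shift right by 0: 00001010011
Mask low 5 bits: 10011 = 19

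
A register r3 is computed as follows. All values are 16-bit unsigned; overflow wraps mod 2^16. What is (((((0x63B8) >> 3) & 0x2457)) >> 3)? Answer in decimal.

138

0x63B8 = 0110001110111000
→ >> 3 → 0000110001110111 = 3191
0x2457 = 0010010001010111
→ & → 0000010001010111 = 1111
→ >> 3 → 0000000010001010 = 138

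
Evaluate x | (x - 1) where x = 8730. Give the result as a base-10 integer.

8731

x = 10001000011010 = 8730
x - 1 = 10001000011001
OR    = 10001000011011 = 8731
(x | (x - 1) sets all bits below the lowest set bit.)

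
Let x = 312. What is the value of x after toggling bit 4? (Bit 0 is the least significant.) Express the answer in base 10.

x = 0100111000
bit 4 is currently 1; toggle it via x ^ (1 << 4) = x ^ 16
→ 0100101000 = 296

296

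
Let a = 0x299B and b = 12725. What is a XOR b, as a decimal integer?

0x299B = 10100110011011
12725 = 11000110110101
XOR → 01100000101110 = 6190

6190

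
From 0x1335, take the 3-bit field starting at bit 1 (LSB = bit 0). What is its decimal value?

2

v = 1001100110101
Shift right by 1: 100110011010
Mask low 3 bits: 010 = 2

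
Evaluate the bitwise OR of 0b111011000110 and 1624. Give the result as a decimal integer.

a = 111011000110
1624 = 011001011000
 OR → 111011011110 = 3806

3806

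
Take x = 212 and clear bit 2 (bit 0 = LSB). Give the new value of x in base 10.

208

x = 00011010100
bit 2 is currently 1; clear it via x & ~(1 << 2) = x & ~4
→ 00011010000 = 208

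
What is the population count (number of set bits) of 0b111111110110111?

13

n = 111111110110111
Count the 1s: 1 + 1 + 1 + 1 + 1 + 1 + 1 + 1 + 1 + 1 + 1 + 1 + 1 = 13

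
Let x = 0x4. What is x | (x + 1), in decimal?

5

x = 100 = 4
x + 1 = 101
OR    = 101 = 5
(x | (x + 1) sets the lowest cleared bit.)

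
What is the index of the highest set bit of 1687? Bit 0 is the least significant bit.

10

1687 = 11010010111
The topmost 1 is at position 10 (since 2^10 = 1024 ≤ 1687 < 2048).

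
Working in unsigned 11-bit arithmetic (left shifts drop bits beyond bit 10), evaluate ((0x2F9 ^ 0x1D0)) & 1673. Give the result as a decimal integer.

521

0x2F9 = 01011111001
0x1D0 = 00111010000
→ ^ → 01100101001 = 809
1673 = 11010001001
→ & → 01000001001 = 521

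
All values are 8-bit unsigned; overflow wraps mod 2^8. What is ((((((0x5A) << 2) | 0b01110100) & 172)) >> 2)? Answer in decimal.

0x5A = 01011010
→ << 2 (mod 2^8) → 01101000 = 104
0b01110100 = 01110100
→ | → 01111100 = 124
172 = 10101100
→ & → 00101100 = 44
→ >> 2 → 00001011 = 11

11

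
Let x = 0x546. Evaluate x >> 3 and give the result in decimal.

168

0x546 = 10101000110
shift right by 3 → 00010101000 = 168
(equivalently, floor(1350 / 8))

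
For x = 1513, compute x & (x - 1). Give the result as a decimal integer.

x = 10111101001 = 1513
x - 1 = 10111101000
AND   = 10111101000 = 1512
(x & (x - 1) clears the lowest set bit of x.)

1512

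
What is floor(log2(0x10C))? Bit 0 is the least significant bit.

8

0x10C = 100001100
The topmost 1 is at position 8 (since 2^8 = 256 ≤ 268 < 512).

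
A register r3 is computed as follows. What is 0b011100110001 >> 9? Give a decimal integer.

3

x = 11100110001
shift right by 9 → 00000000011 = 3
(equivalently, floor(1841 / 512))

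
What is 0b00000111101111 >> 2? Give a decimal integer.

x = 111101111
shift right by 2 → 001111011 = 123
(equivalently, floor(495 / 4))

123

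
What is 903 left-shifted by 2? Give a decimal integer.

3612

903 = 001110000111
shift left by 2 → 111000011100 = 3612
(equivalently, 903 × 2^2 = 903 × 4)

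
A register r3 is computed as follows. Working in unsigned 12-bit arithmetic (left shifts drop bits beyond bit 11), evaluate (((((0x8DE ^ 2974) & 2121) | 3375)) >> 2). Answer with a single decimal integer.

859

0x8DE = 100011011110
2974 = 101110011110
→ ^ → 001101000000 = 832
2121 = 100001001001
→ & → 000001000000 = 64
3375 = 110100101111
→ | → 110101101111 = 3439
→ >> 2 → 001101011011 = 859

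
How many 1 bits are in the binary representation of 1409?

4

1409 = 10110000001
Count the 1s: 1 + 1 + 1 + 1 = 4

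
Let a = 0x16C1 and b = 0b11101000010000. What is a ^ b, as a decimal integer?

11473

0x16C1 = 01011011000001
b = 11101000010000
XOR → 10110011010001 = 11473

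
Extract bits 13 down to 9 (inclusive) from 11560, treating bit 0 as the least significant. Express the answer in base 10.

22

v = 10110100101000
Shift right by 9: 10110
Mask low 5 bits: 10110 = 22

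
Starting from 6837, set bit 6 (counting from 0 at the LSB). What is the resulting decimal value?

x = 1101010110101
bit 6 is currently 0; set it via x | (1 << 6) = x | 64
→ 1101011110101 = 6901

6901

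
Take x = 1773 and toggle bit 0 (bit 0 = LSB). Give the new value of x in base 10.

x = 00011011101101
bit 0 is currently 1; toggle it via x ^ (1 << 0) = x ^ 1
→ 00011011101100 = 1772

1772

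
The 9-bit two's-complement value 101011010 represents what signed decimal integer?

-166

pattern = 101011010 (MSB is 1 ⇒ negative)
Invert: 010100101, add 1 → 010100110 = 166, so the value is -166.
(Equivalently: 346 - 2^9 = 346 - 512 = -166.)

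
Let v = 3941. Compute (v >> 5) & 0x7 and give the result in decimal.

v = 111101100101
Shift right by 5: 1111011
Mask low 3 bits: 011 = 3

3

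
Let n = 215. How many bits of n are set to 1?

215 = 11010111
Count the 1s: 1 + 1 + 1 + 1 + 1 + 1 = 6

6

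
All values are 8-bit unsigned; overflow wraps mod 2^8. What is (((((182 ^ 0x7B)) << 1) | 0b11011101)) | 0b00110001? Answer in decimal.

182 = 10110110
0x7B = 01111011
→ ^ → 11001101 = 205
→ << 1 (mod 2^8) → 10011010 = 154
0b11011101 = 11011101
→ | → 11011111 = 223
0b00110001 = 00110001
→ | → 11111111 = 255

255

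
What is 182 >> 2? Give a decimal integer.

182 = 10110110
shift right by 2 → 00101101 = 45
(equivalently, floor(182 / 4))

45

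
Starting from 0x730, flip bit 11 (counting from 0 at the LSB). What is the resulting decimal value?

x = 011100110000
bit 11 is currently 0; toggle it via x ^ (1 << 11) = x ^ 2048
→ 111100110000 = 3888

3888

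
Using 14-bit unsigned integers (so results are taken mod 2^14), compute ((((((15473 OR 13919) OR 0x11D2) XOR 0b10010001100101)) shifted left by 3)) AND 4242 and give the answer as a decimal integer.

15473 = 11110001110001
13919 = 11011001011111
→ OR → 11111001111111 = 15999
0x11D2 = 01000111010010
→ OR → 11111111111111 = 16383
0b10010001100101 = 10010001100101
→ XOR → 01101110011010 = 7066
→ shifted left by 3 (mod 2^14) → 01110011010000 = 7376
4242 = 01000010010010
→ AND → 01000010010000 = 4240

4240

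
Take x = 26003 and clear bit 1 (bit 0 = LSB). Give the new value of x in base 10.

x = 0110010110010011
bit 1 is currently 1; clear it via x & ~(1 << 1) = x & ~2
→ 0110010110010001 = 26001

26001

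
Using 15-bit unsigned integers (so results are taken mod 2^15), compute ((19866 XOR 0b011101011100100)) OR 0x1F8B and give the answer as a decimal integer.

19866 = 100110110011010
0b011101011100100 = 011101011100100
→ XOR → 111011101111110 = 30590
0x1F8B = 001111110001011
→ OR → 111111111111111 = 32767

32767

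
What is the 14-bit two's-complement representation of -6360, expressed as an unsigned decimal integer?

6360 in 14 bits: 01100011011000
Invert: 10011100100111
Add 1:  10011100101000 = 10024
(Check: 2^14 - 6360 = 16384 - 6360 = 10024.)

10024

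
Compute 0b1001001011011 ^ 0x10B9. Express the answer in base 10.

738

a = 1001001011011
0x10B9 = 1000010111001
XOR → 0001011100010 = 738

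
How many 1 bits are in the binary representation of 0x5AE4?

0x5AE4 = 101101011100100
Count the 1s: 1 + 1 + 1 + 1 + 1 + 1 + 1 + 1 = 8

8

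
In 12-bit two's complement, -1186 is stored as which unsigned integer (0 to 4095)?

2910

1186 in 12 bits: 010010100010
Invert: 101101011101
Add 1:  101101011110 = 2910
(Check: 2^12 - 1186 = 4096 - 1186 = 2910.)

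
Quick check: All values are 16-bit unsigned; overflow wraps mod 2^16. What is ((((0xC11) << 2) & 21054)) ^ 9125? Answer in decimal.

0xC11 = 0000110000010001
→ << 2 (mod 2^16) → 0011000001000100 = 12356
21054 = 0101001000111110
→ & → 0001000000000100 = 4100
9125 = 0010001110100101
→ ^ → 0011001110100001 = 13217

13217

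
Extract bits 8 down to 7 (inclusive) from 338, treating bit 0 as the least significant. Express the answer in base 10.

2

v = 00101010010
Shift right by 7: 0010
Mask low 2 bits: 10 = 2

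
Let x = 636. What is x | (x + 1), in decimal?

x = 1001111100 = 636
x + 1 = 1001111101
OR    = 1001111101 = 637
(x | (x + 1) sets the lowest cleared bit.)

637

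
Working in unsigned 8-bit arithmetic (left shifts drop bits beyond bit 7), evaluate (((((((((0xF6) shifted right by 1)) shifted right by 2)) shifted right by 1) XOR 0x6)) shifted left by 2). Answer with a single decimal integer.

0xF6 = 11110110
→ shifted right by 1 → 01111011 = 123
→ shifted right by 2 → 00011110 = 30
→ shifted right by 1 → 00001111 = 15
0x6 = 00000110
→ XOR → 00001001 = 9
→ shifted left by 2 (mod 2^8) → 00100100 = 36

36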